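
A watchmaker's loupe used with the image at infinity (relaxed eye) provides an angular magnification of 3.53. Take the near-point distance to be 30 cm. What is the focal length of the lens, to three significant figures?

8.50 cm

For the image at infinity, M = D/f.
f = D/M = 30/3.53 = 8.499 cm.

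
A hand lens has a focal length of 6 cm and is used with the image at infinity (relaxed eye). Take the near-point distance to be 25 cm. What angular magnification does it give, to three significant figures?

4.17

M = D/f = 25/6 = 4.167.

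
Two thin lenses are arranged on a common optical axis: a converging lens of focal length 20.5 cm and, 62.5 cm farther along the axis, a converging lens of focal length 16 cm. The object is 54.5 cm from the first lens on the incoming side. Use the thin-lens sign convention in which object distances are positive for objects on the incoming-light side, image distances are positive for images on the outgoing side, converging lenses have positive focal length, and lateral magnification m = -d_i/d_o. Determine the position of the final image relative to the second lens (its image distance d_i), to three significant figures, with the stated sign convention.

34.8 cm

Lens 1: 1/d_i1 = 1/f_1 - 1/d_o1 = 1/20.5 - 1/54.5 = 0.03043 cm^-1, so d_i1 = 32.860 cm.
Object distance for lens 2: d_o2 = 62.5 - 32.860 = 29.640 cm.
Lens 2: 1/d_i2 = 1/f_2 - 1/d_o2 = 1/16 - 1/(29.640) = 0.02876 cm^-1, so d_i2 = 34.769 cm.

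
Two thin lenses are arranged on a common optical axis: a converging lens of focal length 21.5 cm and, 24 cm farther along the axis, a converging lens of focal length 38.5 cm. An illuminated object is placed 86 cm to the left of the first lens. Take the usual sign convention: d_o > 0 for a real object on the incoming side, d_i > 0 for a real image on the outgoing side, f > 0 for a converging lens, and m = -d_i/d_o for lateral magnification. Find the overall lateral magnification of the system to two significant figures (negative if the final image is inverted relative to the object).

-0.30

First lens: d_i1 = 1/(1/21.5 - 1/86) = 28.667 cm.
m_1 = -(28.667)/86 = -0.3333.
This image would form 28.667 cm past lens 1, i.e. 4.667 cm beyond lens 2, so it is a virtual object for lens 2: d_o2 = 24 - 28.667 = -4.667 cm.
Second lens: d_i2 = 1/(1/38.5 - 1/(-4.667)) = 4.162 cm.
m_2 = -(4.162)/(-4.667) = 0.8919.
The system's lateral magnification is m_1 m_2 = (-0.3333)(0.8919) = -0.2973.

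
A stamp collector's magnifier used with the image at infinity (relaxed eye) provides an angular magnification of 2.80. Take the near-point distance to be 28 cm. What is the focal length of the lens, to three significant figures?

10.0 cm

For the image at infinity, M = D/f.
f = D/M = 28/2.8 = 10.000 cm.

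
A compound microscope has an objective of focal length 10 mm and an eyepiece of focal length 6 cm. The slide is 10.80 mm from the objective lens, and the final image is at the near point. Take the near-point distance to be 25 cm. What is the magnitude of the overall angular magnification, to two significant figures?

Convert to cm: f_obj = 10 mm = 1 cm; d_o = 10.80 mm = 1.08 cm.
Objective: 1/d_i = 1/f_obj - 1/d_o = 1/1 - 1/1.08 = 0.07407 cm^-1, so d_i = 13.500 cm.
m_obj = -d_i/d_o = -13.500/1.08 = -12.500.
Eyepiece angular magnification (image at near point): M_eye = 1 + D/f_e = 1 + 25/6 = 5.167.
Overall M = m_obj x M_eye = (-12.500)(5.167) = -64.58.
|M| = 64.58.

65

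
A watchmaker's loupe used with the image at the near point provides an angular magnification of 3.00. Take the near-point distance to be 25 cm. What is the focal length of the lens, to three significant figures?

For the image at the near point, M = 1 + D/f.
f = D/(M - 1) = 25/(3.0 - 1) = 12.500 cm.

12.5 cm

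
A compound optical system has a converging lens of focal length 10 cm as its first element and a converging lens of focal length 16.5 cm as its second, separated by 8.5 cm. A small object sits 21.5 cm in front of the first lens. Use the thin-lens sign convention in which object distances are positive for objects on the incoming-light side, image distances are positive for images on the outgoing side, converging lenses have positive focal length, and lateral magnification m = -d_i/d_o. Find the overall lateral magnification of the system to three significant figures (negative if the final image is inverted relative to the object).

-0.537

First lens: d_i1 = 1/(1/10 - 1/21.5) = 18.696 cm.
m_1 = -(18.696)/21.5 = -0.8696.
This image would form 18.696 cm past lens 1, i.e. 10.196 cm beyond lens 2, so it is a virtual object for lens 2: d_o2 = 8.5 - 18.696 = -10.196 cm.
Second lens: d_i2 = 1/(1/16.5 - 1/(-10.196)) = 6.302 cm.
m_2 = -(6.302)/(-10.196) = 0.6181.
Total m = m_1 x m_2 = (-0.8696)(0.6181) = -0.5375.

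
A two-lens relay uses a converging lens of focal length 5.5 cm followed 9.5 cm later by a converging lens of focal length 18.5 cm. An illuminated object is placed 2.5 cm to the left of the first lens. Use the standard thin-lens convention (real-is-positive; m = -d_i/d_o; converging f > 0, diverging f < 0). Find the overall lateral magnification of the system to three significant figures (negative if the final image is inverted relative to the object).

First lens: d_i1 = 1/(1/5.5 - 1/2.5) = -4.583 cm.
m_1 = -(-4.583)/2.5 = 1.8333.
The intermediate image is virtual, 4.583 cm to the left of lens 1, so d_o2 = L - d_i1 = 9.5 - (-4.583) = 14.083 cm.
Second lens: d_i2 = 1/(1/18.5 - 1/(14.083)) = -58.991 cm.
m_2 = -(-58.991)/(14.083) = 4.1887.
Total m = m_1 x m_2 = (1.8333)(4.1887) = 7.6792.

7.68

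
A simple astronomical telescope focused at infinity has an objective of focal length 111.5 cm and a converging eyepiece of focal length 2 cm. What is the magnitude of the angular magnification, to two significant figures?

|M| = f_obj/|f_eye| = 111.5/2 = 55.750.

56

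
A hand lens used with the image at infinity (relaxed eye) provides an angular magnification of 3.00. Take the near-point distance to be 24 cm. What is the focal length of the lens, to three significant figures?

8.00 cm

For the image at infinity, M = D/f.
f = D/M = 24/3.0 = 8.000 cm.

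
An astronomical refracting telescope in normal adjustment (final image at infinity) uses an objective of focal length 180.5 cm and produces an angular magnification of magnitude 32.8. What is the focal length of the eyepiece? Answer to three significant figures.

|M| = f_obj/f_eye, so f_eye = f_obj/|M| = 180.5/32.8 = 5.503 cm.

5.50 cm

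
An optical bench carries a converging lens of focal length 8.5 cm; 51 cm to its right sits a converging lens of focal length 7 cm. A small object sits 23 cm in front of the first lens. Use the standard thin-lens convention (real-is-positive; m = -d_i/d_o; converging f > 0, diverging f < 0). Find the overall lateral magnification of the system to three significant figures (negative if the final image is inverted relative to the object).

Applying the thin-lens equation to the first lens, 1/8.5 = 1/23 + 1/d_i1, which gives d_i1 = 13.483 cm.
Its lateral magnification is m_1 = -d_i1/d_o1 = -(13.483)/23 = -0.5862.
That image sits 37.517 cm in front of the second lens, so d_o2 = 37.517 cm.
Applying the thin-lens equation again with f_2 = 7 cm and d_o2 = 37.517 cm gives d_i2 = 8.606 cm.
m_2 = -(8.606)/(37.517) = -0.2294.
The system's lateral magnification is m_1 m_2 = (-0.5862)(-0.2294) = 0.1345.

0.134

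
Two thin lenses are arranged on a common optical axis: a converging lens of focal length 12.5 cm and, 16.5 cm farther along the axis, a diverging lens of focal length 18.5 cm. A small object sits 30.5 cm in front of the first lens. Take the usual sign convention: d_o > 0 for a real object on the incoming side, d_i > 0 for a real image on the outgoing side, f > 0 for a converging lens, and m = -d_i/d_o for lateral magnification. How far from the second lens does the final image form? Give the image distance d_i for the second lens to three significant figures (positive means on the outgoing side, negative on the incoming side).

Lens 1: 1/d_i1 = 1/f_1 - 1/d_o1 = 1/12.5 - 1/30.5 = 0.04721 cm^-1, so d_i1 = 21.181 cm.
Since 21.181 cm > 16.5 cm, the first image lies past the second lens and serves as a virtual object: d_o2 = L - d_i1 = -4.681 cm.
Lens 2: 1/d_i2 = 1/f_2 - 1/d_o2 = 1/(-18.5) - 1/(-4.681) = 0.15960 cm^-1, so d_i2 = 6.266 cm.

6.27 cm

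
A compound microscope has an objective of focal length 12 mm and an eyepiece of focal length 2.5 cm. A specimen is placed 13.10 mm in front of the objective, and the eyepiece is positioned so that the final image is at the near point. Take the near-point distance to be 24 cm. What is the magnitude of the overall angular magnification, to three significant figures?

Convert to cm: f_obj = 12 mm = 1.2 cm; d_o = 13.10 mm = 1.31 cm.
Objective: 1/d_i = 1/f_obj - 1/d_o = 1/1.2 - 1/1.31 = 0.06997 cm^-1, so d_i = 14.291 cm.
m_obj = -d_i/d_o = -14.291/1.31 = -10.909.
Eyepiece angular magnification (image at near point): M_eye = 1 + D/f_e = 1 + 24/2.5 = 10.600.
Overall M = m_obj x M_eye = (-10.909)(10.600) = -115.64.
|M| = 115.64.

116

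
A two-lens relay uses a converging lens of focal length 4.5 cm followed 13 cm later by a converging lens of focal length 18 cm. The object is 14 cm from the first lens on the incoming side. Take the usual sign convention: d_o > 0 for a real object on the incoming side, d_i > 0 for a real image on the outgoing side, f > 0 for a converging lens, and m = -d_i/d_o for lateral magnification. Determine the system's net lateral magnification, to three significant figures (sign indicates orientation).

Lens 1: 1/d_i1 = 1/f_1 - 1/d_o1 = 1/4.5 - 1/14 = 0.15079 cm^-1, so d_i1 = 6.632 cm.
m_1 = -(6.632)/14 = -0.4737.
Object distance for lens 2: d_o2 = 13 - 6.632 = 6.368 cm.
Lens 2: 1/d_i2 = 1/f_2 - 1/d_o2 = 1/18 - 1/(6.368) = -0.10147 cm^-1, so d_i2 = -9.855 cm.
m_2 = -(-9.855)/(6.368) = 1.5475.
The system's lateral magnification is m_1 m_2 = (-0.4737)(1.5475) = -0.7330.

-0.733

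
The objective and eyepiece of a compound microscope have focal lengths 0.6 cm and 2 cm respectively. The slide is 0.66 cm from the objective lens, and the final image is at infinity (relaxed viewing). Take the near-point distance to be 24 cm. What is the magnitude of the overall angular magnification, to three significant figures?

120

Objective: 1/d_i = 1/f_obj - 1/d_o = 1/0.6 - 1/0.66 = 0.15152 cm^-1, so d_i = 6.600 cm.
m_obj = -d_i/d_o = -6.600/0.66 = -10.000.
Eyepiece angular magnification (image at infinity): M_eye = D/f_e = 24/2 = 12.000.
Overall M = m_obj x M_eye = (-10.000)(12.000) = -120.00.
|M| = 120.00.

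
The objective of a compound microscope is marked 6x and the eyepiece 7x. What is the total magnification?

The overall magnification of a compound microscope is the product of the objective and eyepiece magnifications:
M = M_obj x M_eye = 6 x 7 = 42.

42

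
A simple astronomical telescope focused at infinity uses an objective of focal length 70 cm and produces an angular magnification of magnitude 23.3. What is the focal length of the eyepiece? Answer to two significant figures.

3.0 cm

|M| = f_obj/f_eye, so f_eye = f_obj/|M| = 70/23.3 = 3.004 cm.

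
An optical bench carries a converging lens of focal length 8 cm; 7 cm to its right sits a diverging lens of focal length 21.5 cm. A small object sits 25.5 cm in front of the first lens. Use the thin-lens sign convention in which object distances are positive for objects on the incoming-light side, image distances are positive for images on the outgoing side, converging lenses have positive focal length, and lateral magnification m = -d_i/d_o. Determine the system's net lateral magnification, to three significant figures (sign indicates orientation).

-0.584

Applying the thin-lens equation to the first lens, 1/8 = 1/25.5 + 1/d_i1, which gives d_i1 = 11.657 cm.
Its lateral magnification is m_1 = -d_i1/d_o1 = -(11.657)/25.5 = -0.4571.
Since 11.657 cm > 7 cm, the first image lies past the second lens and serves as a virtual object: d_o2 = L - d_i1 = -4.657 cm.
Applying the thin-lens equation again with f_2 = -21.5 cm and d_o2 = -4.657 cm gives d_i2 = 5.945 cm.
m_2 = -(5.945)/(-4.657) = 1.2765.
Overall magnification: m = m_1 m_2 = -0.5835.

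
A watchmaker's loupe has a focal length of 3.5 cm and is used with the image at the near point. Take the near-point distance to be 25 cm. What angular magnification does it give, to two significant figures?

M = 1 + D/f = 1 + 25/3.5 = 8.143.

8.1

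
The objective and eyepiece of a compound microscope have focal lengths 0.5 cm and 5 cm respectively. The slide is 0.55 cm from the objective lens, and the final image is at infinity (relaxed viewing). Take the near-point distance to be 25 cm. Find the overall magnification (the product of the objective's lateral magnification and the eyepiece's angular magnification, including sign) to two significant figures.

Objective: 1/d_i = 1/f_obj - 1/d_o = 1/0.5 - 1/0.55 = 0.18182 cm^-1, so d_i = 5.500 cm.
m_obj = -d_i/d_o = -5.500/0.55 = -10.000.
Eyepiece angular magnification (image at infinity): M_eye = D/f_e = 25/5 = 5.000.
Overall M = m_obj x M_eye = (-10.000)(5.000) = -50.00.

-50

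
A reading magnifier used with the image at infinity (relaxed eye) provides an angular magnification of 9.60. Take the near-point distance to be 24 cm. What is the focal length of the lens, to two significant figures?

2.5 cm

For the image at infinity, M = D/f.
f = D/M = 24/9.6 = 2.500 cm.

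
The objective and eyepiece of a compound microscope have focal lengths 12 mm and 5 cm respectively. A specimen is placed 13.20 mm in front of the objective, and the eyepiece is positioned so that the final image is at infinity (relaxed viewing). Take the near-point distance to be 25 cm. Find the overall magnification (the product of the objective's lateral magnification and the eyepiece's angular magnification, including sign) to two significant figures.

-50

Convert to cm: f_obj = 12 mm = 1.2 cm; d_o = 13.20 mm = 1.32 cm.
Objective: 1/d_i = 1/f_obj - 1/d_o = 1/1.2 - 1/1.32 = 0.07576 cm^-1, so d_i = 13.200 cm.
m_obj = -d_i/d_o = -13.200/1.32 = -10.000.
Eyepiece angular magnification (image at infinity): M_eye = D/f_e = 25/5 = 5.000.
Overall M = m_obj x M_eye = (-10.000)(5.000) = -50.00.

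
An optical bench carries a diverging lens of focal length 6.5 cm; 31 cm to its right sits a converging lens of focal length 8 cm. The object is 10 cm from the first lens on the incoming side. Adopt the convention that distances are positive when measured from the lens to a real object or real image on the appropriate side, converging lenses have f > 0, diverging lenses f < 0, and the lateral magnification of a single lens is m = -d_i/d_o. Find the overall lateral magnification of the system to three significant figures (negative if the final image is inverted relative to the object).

Applying the thin-lens equation to the first lens, 1/(-6.5) = 1/10 + 1/d_i1, which gives d_i1 = -3.939 cm.
Its lateral magnification is m_1 = -d_i1/d_o1 = -(-3.939)/10 = 0.3939.
With d_i1 < 0 the first image is virtual and lies on the object side; the object distance for lens 2 is d_o2 = 31 - (-3.939) = 34.939 cm.
Applying the thin-lens equation again with f_2 = 8 cm and d_o2 = 34.939 cm gives d_i2 = 10.376 cm.
m_2 = -(10.376)/(34.939) = -0.2970.
Overall magnification: m = m_1 m_2 = -0.1170.

-0.117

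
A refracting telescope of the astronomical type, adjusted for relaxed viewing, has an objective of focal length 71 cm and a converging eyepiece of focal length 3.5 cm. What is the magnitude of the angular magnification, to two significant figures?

|M| = f_obj/|f_eye| = 71/3.5 = 20.286.

20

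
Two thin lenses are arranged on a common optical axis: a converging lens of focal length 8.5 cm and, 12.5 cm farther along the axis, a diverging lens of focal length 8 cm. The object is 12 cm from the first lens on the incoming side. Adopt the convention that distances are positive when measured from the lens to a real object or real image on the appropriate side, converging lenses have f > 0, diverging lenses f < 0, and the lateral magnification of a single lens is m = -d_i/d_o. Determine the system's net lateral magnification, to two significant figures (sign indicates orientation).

Applying the thin-lens equation to the first lens, 1/8.5 = 1/12 + 1/d_i1, which gives d_i1 = 29.143 cm.
Its lateral magnification is m_1 = -d_i1/d_o1 = -(29.143)/12 = -2.4286.
Since 29.143 cm > 12.5 cm, the first image lies past the second lens and serves as a virtual object: d_o2 = L - d_i1 = -16.643 cm.
Applying the thin-lens equation again with f_2 = -8 cm and d_o2 = -16.643 cm gives d_i2 = -15.405 cm.
m_2 = -(-15.405)/(-16.643) = -0.9256.
The system's lateral magnification is m_1 m_2 = (-2.4286)(-0.9256) = 2.2479.

2.2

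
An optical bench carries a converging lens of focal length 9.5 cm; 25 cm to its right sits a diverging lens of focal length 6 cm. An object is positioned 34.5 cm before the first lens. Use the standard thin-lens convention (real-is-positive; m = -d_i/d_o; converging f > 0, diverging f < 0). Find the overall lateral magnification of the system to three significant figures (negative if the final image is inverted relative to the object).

-0.127

Lens 1: 1/d_i1 = 1/f_1 - 1/d_o1 = 1/9.5 - 1/34.5 = 0.07628 cm^-1, so d_i1 = 13.110 cm.
m_1 = -(13.110)/34.5 = -0.3800.
The intermediate image is 13.110 cm to the right of lens 1, so d_o2 = L - d_i1 = 25 - 13.110 = 11.890 cm.
Lens 2: 1/d_i2 = 1/f_2 - 1/d_o2 = 1/(-6) - 1/(11.890) = -0.25077 cm^-1, so d_i2 = -3.988 cm.
m_2 = -(-3.988)/(11.890) = 0.3354.
Overall magnification: m = m_1 m_2 = -0.1274.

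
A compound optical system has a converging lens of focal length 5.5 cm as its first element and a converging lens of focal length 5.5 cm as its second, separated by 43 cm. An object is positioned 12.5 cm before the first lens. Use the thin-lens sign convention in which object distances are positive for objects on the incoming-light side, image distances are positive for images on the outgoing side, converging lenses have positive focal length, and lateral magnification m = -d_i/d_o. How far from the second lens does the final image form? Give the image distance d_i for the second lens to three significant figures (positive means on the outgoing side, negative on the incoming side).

First lens: d_i1 = 1/(1/5.5 - 1/12.5) = 9.821 cm.
The intermediate image is 9.821 cm to the right of lens 1, so d_o2 = L - d_i1 = 43 - 9.821 = 33.179 cm.
Second lens: d_i2 = 1/(1/5.5 - 1/(33.179)) = 6.593 cm.

6.59 cm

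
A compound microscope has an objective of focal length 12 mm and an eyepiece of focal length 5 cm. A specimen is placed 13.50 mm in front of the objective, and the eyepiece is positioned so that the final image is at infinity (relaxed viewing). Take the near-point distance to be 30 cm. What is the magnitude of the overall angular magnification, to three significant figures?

Convert to cm: f_obj = 12 mm = 1.2 cm; d_o = 13.50 mm = 1.35 cm.
Objective: 1/d_i = 1/f_obj - 1/d_o = 1/1.2 - 1/1.35 = 0.09259 cm^-1, so d_i = 10.800 cm.
m_obj = -d_i/d_o = -10.800/1.35 = -8.000.
Eyepiece angular magnification (image at infinity): M_eye = D/f_e = 30/5 = 6.000.
Overall M = m_obj x M_eye = (-8.000)(6.000) = -48.00.
|M| = 48.00.

48.0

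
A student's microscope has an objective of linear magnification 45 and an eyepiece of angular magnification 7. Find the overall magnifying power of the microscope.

The overall magnification of a compound microscope is the product of the objective and eyepiece magnifications:
M = M_obj x M_eye = 45 x 7 = 315.

315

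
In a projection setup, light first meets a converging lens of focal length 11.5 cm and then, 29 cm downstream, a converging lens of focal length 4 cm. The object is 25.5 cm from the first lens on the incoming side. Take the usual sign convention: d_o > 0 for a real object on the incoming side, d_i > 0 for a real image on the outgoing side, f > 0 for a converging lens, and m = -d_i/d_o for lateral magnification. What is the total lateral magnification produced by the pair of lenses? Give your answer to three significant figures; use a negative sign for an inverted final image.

0.811

First lens: d_i1 = 1/(1/11.5 - 1/25.5) = 20.946 cm.
m_1 = -(20.946)/25.5 = -0.8214.
That image sits 8.054 cm in front of the second lens, so d_o2 = 8.054 cm.
Second lens: d_i2 = 1/(1/4 - 1/(8.054)) = 7.947 cm.
m_2 = -(7.947)/(8.054) = -0.9868.
The system's lateral magnification is m_1 m_2 = (-0.8214)(-0.9868) = 0.8106.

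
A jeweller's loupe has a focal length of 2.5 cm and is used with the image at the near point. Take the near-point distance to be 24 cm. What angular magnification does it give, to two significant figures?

M = 1 + D/f = 1 + 24/2.5 = 10.600.

11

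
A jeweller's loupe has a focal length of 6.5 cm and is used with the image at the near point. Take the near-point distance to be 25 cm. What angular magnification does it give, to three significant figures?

M = 1 + D/f = 1 + 25/6.5 = 4.846.

4.85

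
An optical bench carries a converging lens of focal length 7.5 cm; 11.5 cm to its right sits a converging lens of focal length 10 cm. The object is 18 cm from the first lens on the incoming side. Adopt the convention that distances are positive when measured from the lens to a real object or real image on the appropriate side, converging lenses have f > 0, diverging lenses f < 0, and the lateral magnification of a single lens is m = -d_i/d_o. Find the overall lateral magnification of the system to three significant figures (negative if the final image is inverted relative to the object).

Lens 1: 1/d_i1 = 1/f_1 - 1/d_o1 = 1/7.5 - 1/18 = 0.07778 cm^-1, so d_i1 = 12.857 cm.
m_1 = -(12.857)/18 = -0.7143.
Since 12.857 cm > 11.5 cm, the first image lies past the second lens and serves as a virtual object: d_o2 = L - d_i1 = -1.357 cm.
Lens 2: 1/d_i2 = 1/f_2 - 1/d_o2 = 1/10 - 1/(-1.357) = 0.83684 cm^-1, so d_i2 = 1.195 cm.
m_2 = -(1.195)/(-1.357) = 0.8805.
Total m = m_1 x m_2 = (-0.7143)(0.8805) = -0.6289.

-0.629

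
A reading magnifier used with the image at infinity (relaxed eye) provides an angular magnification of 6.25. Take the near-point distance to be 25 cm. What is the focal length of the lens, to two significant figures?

4.0 cm

For the image at infinity, M = D/f.
f = D/M = 25/6.25 = 4.000 cm.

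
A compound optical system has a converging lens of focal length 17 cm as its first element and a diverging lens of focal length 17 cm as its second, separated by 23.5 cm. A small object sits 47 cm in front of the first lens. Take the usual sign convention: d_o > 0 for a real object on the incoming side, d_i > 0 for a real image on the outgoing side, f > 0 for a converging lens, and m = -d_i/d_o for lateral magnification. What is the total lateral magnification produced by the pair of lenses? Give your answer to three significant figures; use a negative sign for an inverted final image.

-0.695

First lens: d_i1 = 1/(1/17 - 1/47) = 26.633 cm.
m_1 = -(26.633)/47 = -0.5667.
This image would form 26.633 cm past lens 1, i.e. 3.133 cm beyond lens 2, so it is a virtual object for lens 2: d_o2 = 23.5 - 26.633 = -3.133 cm.
Second lens: d_i2 = 1/(1/(-17) - 1/(-3.133)) = 3.841 cm.
m_2 = -(3.841)/(-3.133) = 1.2260.
The system's lateral magnification is m_1 m_2 = (-0.5667)(1.2260) = -0.6947.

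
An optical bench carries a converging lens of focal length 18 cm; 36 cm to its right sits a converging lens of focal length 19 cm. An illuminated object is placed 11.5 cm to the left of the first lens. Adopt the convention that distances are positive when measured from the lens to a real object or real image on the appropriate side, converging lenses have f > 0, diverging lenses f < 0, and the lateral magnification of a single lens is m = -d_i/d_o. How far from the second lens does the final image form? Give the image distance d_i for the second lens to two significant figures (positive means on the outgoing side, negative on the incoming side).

Applying the thin-lens equation to the first lens, 1/18 = 1/11.5 + 1/d_i1, which gives d_i1 = -31.846 cm.
The intermediate image is virtual, 31.846 cm to the left of lens 1, so d_o2 = L - d_i1 = 36 - (-31.846) = 67.846 cm.
Applying the thin-lens equation again with f_2 = 19 cm and d_o2 = 67.846 cm gives d_i2 = 26.391 cm.

26 cm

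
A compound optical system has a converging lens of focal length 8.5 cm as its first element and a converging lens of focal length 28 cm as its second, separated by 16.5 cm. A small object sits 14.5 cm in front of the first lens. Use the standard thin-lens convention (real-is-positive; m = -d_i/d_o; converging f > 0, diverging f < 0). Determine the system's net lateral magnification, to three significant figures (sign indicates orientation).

Lens 1: 1/d_i1 = 1/f_1 - 1/d_o1 = 1/8.5 - 1/14.5 = 0.04868 cm^-1, so d_i1 = 20.542 cm.
m_1 = -(20.542)/14.5 = -1.4167.
This image would form 20.542 cm past lens 1, i.e. 4.042 cm beyond lens 2, so it is a virtual object for lens 2: d_o2 = 16.5 - 20.542 = -4.042 cm.
Lens 2: 1/d_i2 = 1/f_2 - 1/d_o2 = 1/28 - 1/(-4.042) = 0.28314 cm^-1, so d_i2 = 3.532 cm.
m_2 = -(3.532)/(-4.042) = 0.8739.
Overall magnification: m = m_1 m_2 = -1.2380.

-1.24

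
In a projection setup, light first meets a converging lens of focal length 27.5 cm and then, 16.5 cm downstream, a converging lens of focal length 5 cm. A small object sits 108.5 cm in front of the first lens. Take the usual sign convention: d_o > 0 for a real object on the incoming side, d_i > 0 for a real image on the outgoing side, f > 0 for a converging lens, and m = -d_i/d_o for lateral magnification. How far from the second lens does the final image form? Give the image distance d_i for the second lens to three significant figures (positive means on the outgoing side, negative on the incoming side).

4.01 cm

Applying the thin-lens equation to the first lens, 1/27.5 = 1/108.5 + 1/d_i1, which gives d_i1 = 36.836 cm.
Since 36.836 cm > 16.5 cm, the first image lies past the second lens and serves as a virtual object: d_o2 = L - d_i1 = -20.336 cm.
Applying the thin-lens equation again with f_2 = 5 cm and d_o2 = -20.336 cm gives d_i2 = 4.013 cm.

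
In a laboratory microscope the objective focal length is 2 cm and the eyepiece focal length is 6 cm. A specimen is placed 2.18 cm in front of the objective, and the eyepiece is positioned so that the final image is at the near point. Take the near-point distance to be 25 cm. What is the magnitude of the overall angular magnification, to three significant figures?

Objective: 1/d_i = 1/f_obj - 1/d_o = 1/2 - 1/2.18 = 0.04128 cm^-1, so d_i = 24.222 cm.
m_obj = -d_i/d_o = -24.222/2.18 = -11.111.
Eyepiece angular magnification (image at near point): M_eye = 1 + D/f_e = 1 + 25/6 = 5.167.
Overall M = m_obj x M_eye = (-11.111)(5.167) = -57.41.
|M| = 57.41.

57.4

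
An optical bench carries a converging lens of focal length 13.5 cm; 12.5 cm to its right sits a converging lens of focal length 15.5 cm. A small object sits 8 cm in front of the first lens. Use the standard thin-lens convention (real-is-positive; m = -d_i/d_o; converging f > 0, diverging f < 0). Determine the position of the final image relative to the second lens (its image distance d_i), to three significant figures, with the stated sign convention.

29.9 cm

Lens 1: 1/d_i1 = 1/f_1 - 1/d_o1 = 1/13.5 - 1/8 = -0.05093 cm^-1, so d_i1 = -19.636 cm.
With d_i1 < 0 the first image is virtual and lies on the object side; the object distance for lens 2 is d_o2 = 12.5 - (-19.636) = 32.136 cm.
Lens 2: 1/d_i2 = 1/f_2 - 1/d_o2 = 1/15.5 - 1/(32.136) = 0.03340 cm^-1, so d_i2 = 29.941 cm.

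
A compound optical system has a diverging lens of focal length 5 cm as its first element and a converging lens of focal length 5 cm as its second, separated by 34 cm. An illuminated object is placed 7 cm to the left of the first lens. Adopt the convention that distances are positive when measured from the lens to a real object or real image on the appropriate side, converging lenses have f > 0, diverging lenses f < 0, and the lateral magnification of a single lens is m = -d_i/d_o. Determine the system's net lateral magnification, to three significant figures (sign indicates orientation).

Lens 1: 1/d_i1 = 1/f_1 - 1/d_o1 = 1/(-5) - 1/7 = -0.34286 cm^-1, so d_i1 = -2.917 cm.
m_1 = -(-2.917)/7 = 0.4167.
The intermediate image is virtual, 2.917 cm to the left of lens 1, so d_o2 = L - d_i1 = 34 - (-2.917) = 36.917 cm.
Lens 2: 1/d_i2 = 1/f_2 - 1/d_o2 = 1/5 - 1/(36.917) = 0.17291 cm^-1, so d_i2 = 5.783 cm.
m_2 = -(5.783)/(36.917) = -0.1567.
Total m = m_1 x m_2 = (0.4167)(-0.1567) = -0.0653.

-0.0653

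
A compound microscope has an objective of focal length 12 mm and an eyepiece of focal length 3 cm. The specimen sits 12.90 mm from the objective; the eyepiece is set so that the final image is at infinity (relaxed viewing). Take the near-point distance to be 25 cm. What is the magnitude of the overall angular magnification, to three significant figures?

111

Convert to cm: f_obj = 12 mm = 1.2 cm; d_o = 12.90 mm = 1.29 cm.
Objective: 1/d_i = 1/f_obj - 1/d_o = 1/1.2 - 1/1.29 = 0.05814 cm^-1, so d_i = 17.200 cm.
m_obj = -d_i/d_o = -17.200/1.29 = -13.333.
Eyepiece angular magnification (image at infinity): M_eye = D/f_e = 25/3 = 8.333.
Overall M = m_obj x M_eye = (-13.333)(8.333) = -111.11.
|M| = 111.11.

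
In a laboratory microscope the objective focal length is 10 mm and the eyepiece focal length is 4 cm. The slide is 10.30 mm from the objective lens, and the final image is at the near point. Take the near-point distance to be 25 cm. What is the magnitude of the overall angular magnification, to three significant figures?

242

Convert to cm: f_obj = 10 mm = 1 cm; d_o = 10.30 mm = 1.03 cm.
Objective: 1/d_i = 1/f_obj - 1/d_o = 1/1 - 1/1.03 = 0.02913 cm^-1, so d_i = 34.333 cm.
m_obj = -d_i/d_o = -34.333/1.03 = -33.333.
Eyepiece angular magnification (image at near point): M_eye = 1 + D/f_e = 1 + 25/4 = 7.250.
Overall M = m_obj x M_eye = (-33.333)(7.250) = -241.67.
|M| = 241.67.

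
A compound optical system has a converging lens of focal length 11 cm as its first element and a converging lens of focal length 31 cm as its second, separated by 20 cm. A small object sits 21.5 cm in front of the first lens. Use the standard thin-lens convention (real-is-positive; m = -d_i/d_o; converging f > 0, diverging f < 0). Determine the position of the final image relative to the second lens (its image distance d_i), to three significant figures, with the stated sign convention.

Applying the thin-lens equation to the first lens, 1/11 = 1/21.5 + 1/d_i1, which gives d_i1 = 22.524 cm.
Since 22.524 cm > 20 cm, the first image lies past the second lens and serves as a virtual object: d_o2 = L - d_i1 = -2.524 cm.
Applying the thin-lens equation again with f_2 = 31 cm and d_o2 = -2.524 cm gives d_i2 = 2.334 cm.

2.33 cm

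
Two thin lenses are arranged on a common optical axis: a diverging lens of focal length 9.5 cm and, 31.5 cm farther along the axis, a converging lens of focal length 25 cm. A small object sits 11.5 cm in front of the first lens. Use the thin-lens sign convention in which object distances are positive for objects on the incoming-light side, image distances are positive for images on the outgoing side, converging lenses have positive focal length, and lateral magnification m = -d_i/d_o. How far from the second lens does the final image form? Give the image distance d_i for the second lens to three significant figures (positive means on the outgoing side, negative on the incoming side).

78.4 cm

Lens 1: 1/d_i1 = 1/f_1 - 1/d_o1 = 1/(-9.5) - 1/11.5 = -0.19222 cm^-1, so d_i1 = -5.202 cm.
The intermediate image is virtual, 5.202 cm to the left of lens 1, so d_o2 = L - d_i1 = 31.5 - (-5.202) = 36.702 cm.
Lens 2: 1/d_i2 = 1/f_2 - 1/d_o2 = 1/25 - 1/(36.702) = 0.01275 cm^-1, so d_i2 = 78.408 cm.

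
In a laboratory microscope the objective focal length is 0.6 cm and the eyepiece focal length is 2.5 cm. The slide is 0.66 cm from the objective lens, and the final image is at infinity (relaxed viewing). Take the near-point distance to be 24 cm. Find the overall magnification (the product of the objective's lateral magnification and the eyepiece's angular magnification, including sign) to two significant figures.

Objective: 1/d_i = 1/f_obj - 1/d_o = 1/0.6 - 1/0.66 = 0.15152 cm^-1, so d_i = 6.600 cm.
m_obj = -d_i/d_o = -6.600/0.66 = -10.000.
Eyepiece angular magnification (image at infinity): M_eye = D/f_e = 24/2.5 = 9.600.
Overall M = m_obj x M_eye = (-10.000)(9.600) = -96.00.

-96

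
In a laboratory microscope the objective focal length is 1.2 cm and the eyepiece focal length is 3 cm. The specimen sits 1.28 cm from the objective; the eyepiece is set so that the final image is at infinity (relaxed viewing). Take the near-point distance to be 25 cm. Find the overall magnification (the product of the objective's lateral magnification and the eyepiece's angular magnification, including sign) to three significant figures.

-125

Objective: 1/d_i = 1/f_obj - 1/d_o = 1/1.2 - 1/1.28 = 0.05208 cm^-1, so d_i = 19.200 cm.
m_obj = -d_i/d_o = -19.200/1.28 = -15.000.
Eyepiece angular magnification (image at infinity): M_eye = D/f_e = 25/3 = 8.333.
Overall M = m_obj x M_eye = (-15.000)(8.333) = -125.00.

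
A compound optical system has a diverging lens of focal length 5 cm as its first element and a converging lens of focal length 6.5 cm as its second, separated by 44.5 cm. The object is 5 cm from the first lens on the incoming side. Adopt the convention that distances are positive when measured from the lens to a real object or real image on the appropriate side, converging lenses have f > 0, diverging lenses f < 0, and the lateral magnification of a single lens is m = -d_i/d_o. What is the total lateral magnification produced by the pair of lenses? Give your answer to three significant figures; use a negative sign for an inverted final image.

Lens 1: 1/d_i1 = 1/f_1 - 1/d_o1 = 1/(-5) - 1/5 = -0.40000 cm^-1, so d_i1 = -2.500 cm.
m_1 = -(-2.500)/5 = 0.5000.
With d_i1 < 0 the first image is virtual and lies on the object side; the object distance for lens 2 is d_o2 = 44.5 - (-2.500) = 47.000 cm.
Lens 2: 1/d_i2 = 1/f_2 - 1/d_o2 = 1/6.5 - 1/(47.000) = 0.13257 cm^-1, so d_i2 = 7.543 cm.
m_2 = -(7.543)/(47.000) = -0.1605.
Overall magnification: m = m_1 m_2 = -0.0802.

-0.0802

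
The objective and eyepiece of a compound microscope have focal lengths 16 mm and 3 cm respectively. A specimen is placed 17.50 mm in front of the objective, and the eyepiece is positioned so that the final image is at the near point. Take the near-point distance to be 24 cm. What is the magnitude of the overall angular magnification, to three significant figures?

96.0

Convert to cm: f_obj = 16 mm = 1.6 cm; d_o = 17.50 mm = 1.75 cm.
Objective: 1/d_i = 1/f_obj - 1/d_o = 1/1.6 - 1/1.75 = 0.05357 cm^-1, so d_i = 18.667 cm.
m_obj = -d_i/d_o = -18.667/1.75 = -10.667.
Eyepiece angular magnification (image at near point): M_eye = 1 + D/f_e = 1 + 24/3 = 9.000.
Overall M = m_obj x M_eye = (-10.667)(9.000) = -96.00.
|M| = 96.00.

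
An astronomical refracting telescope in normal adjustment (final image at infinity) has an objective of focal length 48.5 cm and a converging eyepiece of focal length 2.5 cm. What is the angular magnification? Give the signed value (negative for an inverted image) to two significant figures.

-19

M = -f_obj/f_eye = -48.5/(2.5) = -19.400.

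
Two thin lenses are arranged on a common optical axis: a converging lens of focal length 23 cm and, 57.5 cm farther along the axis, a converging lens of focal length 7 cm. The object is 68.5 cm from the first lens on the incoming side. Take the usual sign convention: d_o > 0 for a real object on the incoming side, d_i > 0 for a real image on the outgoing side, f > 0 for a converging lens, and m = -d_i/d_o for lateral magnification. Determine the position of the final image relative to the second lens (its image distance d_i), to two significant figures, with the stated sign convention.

10 cm

Applying the thin-lens equation to the first lens, 1/23 = 1/68.5 + 1/d_i1, which gives d_i1 = 34.626 cm.
Object distance for lens 2: d_o2 = 57.5 - 34.626 = 22.874 cm.
Applying the thin-lens equation again with f_2 = 7 cm and d_o2 = 22.874 cm gives d_i2 = 10.087 cm.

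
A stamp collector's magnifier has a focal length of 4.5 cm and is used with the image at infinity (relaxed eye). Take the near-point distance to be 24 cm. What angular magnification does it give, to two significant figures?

M = D/f = 24/4.5 = 5.333.

5.3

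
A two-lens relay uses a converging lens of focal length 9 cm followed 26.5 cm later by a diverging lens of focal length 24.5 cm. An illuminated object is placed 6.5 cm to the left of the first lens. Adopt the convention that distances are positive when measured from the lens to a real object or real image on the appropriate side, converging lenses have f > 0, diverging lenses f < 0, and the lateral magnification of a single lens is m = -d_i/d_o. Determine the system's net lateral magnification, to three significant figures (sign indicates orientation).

First lens: d_i1 = 1/(1/9 - 1/6.5) = -23.400 cm.
m_1 = -(-23.400)/6.5 = 3.6000.
The intermediate image is virtual, 23.400 cm to the left of lens 1, so d_o2 = L - d_i1 = 26.5 - (-23.400) = 49.900 cm.
Second lens: d_i2 = 1/(1/(-24.5) - 1/(49.900)) = -16.432 cm.
m_2 = -(-16.432)/(49.900) = 0.3293.
Total m = m_1 x m_2 = (3.6000)(0.3293) = 1.1855.

1.19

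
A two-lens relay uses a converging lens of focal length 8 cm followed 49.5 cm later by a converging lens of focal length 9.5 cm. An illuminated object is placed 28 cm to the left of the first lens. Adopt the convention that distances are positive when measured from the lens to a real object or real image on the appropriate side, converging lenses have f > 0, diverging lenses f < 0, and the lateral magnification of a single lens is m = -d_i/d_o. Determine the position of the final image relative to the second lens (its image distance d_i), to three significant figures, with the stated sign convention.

12.6 cm

First lens: d_i1 = 1/(1/8 - 1/28) = 11.200 cm.
The intermediate image is 11.200 cm to the right of lens 1, so d_o2 = L - d_i1 = 49.5 - 11.200 = 38.300 cm.
Second lens: d_i2 = 1/(1/9.5 - 1/(38.300)) = 12.634 cm.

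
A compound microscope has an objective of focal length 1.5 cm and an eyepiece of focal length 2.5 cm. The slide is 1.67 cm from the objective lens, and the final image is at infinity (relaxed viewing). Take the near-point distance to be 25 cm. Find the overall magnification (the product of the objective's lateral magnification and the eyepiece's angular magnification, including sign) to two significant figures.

Objective: 1/d_i = 1/f_obj - 1/d_o = 1/1.5 - 1/1.67 = 0.06786 cm^-1, so d_i = 14.735 cm.
m_obj = -d_i/d_o = -14.735/1.67 = -8.824.
Eyepiece angular magnification (image at infinity): M_eye = D/f_e = 25/2.5 = 10.000.
Overall M = m_obj x M_eye = (-8.824)(10.000) = -88.24.

-88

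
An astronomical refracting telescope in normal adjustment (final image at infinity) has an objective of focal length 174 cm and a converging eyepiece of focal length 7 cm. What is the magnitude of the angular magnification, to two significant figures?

25

|M| = f_obj/|f_eye| = 174/7 = 24.857.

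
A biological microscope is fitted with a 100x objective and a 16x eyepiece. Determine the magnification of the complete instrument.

The overall magnification of a compound microscope is the product of the objective and eyepiece magnifications:
M = M_obj x M_eye = 100 x 16 = 1600.

1600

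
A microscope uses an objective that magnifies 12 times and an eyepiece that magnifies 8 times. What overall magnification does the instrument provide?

96

The overall magnification of a compound microscope is the product of the objective and eyepiece magnifications:
M = M_obj x M_eye = 12 x 8 = 96.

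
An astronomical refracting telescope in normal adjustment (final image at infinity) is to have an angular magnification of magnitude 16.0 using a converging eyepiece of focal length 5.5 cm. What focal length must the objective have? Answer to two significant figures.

88 cm

|M| = f_obj/|f_eye|, so f_obj = |M| x |f_eye| = 16.0 x 5.5 = 88.000 cm.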